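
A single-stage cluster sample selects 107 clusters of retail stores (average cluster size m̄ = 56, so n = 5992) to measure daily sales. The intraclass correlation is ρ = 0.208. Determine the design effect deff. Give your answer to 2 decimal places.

12.44

deff = 1 + (56 − 1)·0.208 = 1 + 11.44 = 12.44.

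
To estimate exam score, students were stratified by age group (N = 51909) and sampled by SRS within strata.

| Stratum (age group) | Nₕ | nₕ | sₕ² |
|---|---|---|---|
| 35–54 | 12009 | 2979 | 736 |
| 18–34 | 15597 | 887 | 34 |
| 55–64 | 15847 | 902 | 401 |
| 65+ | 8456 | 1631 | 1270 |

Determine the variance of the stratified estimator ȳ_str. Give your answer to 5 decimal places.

0.06896

Var(ȳ_str) = Σₕ Wₕ²(1 − fₕ)sₕ²/nₕ with Wₕ = Nₕ/N, N = 51909.
35–54: Wₕ = 0.23134717; term = 0.23134717²·(1 − 0.24806395)·736/2979 = 0.0099429804.
18–34: Wₕ = 0.30046813; term = 0.30046813²·(1 − 0.05686991)·34/887 = 0.0032638013.
55–64: Wₕ = 0.30528425; term = 0.30528425²·(1 − 0.05691929)·401/902 = 0.039074685.
65+: Wₕ = 0.16290046; term = 0.16290046²·(1 − 0.19288079)·1270/1631 = 0.016677543.
Sum = 0.06895901.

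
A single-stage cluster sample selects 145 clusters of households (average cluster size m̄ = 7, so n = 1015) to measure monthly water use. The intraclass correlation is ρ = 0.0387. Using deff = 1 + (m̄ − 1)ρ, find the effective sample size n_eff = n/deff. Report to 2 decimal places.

823.73

deff = 1 + (7 − 1)·0.0387 = 1 + 0.2322 = 1.2322.
n_eff = 1015 / 1.2322 = 823.73.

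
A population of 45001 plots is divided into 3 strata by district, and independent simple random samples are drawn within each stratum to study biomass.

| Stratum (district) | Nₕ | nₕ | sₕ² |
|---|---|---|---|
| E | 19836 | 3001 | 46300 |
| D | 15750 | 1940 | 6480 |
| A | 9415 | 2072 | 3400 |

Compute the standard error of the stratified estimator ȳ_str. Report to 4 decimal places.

Var(ȳ_str) = Σₕ Wₕ²(1 − fₕ)sₕ²/nₕ with Wₕ = Nₕ/N, N = 45001.
E: Wₕ = 0.44079020; term = 0.44079020²·(1 − 0.15129058)·46300/3001 = 2.5441217.
D: Wₕ = 0.34999222; term = 0.34999222²·(1 − 0.12317460)·6480/1940 = 0.35875931.
A: Wₕ = 0.20921757; term = 0.20921757²·(1 − 0.22007435)·3400/2072 = 0.05601943.
Sum = 2.9589004.
SE = √(2.9589004) = 1.7201.

1.7201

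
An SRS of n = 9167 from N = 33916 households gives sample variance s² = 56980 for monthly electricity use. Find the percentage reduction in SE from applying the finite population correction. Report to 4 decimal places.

14.5767

f = n/N = 9167/33916 = 0.27028541.
SE_no-fpc = √(s²/n) = 2.4931454; SE_fpc = √((1−f)s²/n) = 2.1297279.
Ratio = √(1−f) = 0.85423333. Reduction = 100·(1 − 0.85423333) = 14.5767%.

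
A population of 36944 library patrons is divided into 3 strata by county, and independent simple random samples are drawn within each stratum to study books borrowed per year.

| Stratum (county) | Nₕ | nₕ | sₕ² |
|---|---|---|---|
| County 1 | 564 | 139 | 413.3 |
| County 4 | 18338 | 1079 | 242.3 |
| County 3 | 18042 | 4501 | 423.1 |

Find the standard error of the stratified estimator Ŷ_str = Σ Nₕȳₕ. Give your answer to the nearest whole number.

9734

Var(Ŷ_str) = Σₕ Nₕ²(1 − fₕ)sₕ²/nₕ.
County 1: 564²·(1 − 139/564)·413.3/139 = 712719.5.
County 4: 18338²·(1 − 1079/18338)·242.3/1079 = 7.1072169 × 10^7.
County 3: 18042²·(1 − 4501/18042)·423.1/4501 = 2.2965158 × 10^7.
Sum = 9.4750047 × 10^7.
SE = √(9.4750047 × 10^7) = 9734.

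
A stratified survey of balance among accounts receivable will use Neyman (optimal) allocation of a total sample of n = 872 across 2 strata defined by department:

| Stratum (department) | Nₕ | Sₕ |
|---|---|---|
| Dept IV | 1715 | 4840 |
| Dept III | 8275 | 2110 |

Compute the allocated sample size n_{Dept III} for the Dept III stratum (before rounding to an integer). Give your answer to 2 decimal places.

Neyman allocation: nₕ = n·NₕSₕ / Σⱼ NⱼSⱼ.
Σ NⱼSⱼ = 1715·4840 + 8275·2110 = 2.576085 × 10^7.
n_{Dept III} = 872·8275·2110 / (2.576085 × 10^7) = 591.03.

591.03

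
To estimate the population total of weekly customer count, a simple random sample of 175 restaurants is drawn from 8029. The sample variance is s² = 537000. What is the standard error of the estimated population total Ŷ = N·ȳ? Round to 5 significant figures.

439890

Var(Ŷ) = N²·Var(ȳ) = N²·(1 − n/N)·s²/n.
f = 175/8029 = 0.02179599; Var(ȳ) = 0.97820401·537000/175 = 3001.6889.
Var(Ŷ) = 8029² · 3001.6889 = 1.935034 × 10^11.
SE(Ŷ) = √(1.935034 × 10^11) = 439890.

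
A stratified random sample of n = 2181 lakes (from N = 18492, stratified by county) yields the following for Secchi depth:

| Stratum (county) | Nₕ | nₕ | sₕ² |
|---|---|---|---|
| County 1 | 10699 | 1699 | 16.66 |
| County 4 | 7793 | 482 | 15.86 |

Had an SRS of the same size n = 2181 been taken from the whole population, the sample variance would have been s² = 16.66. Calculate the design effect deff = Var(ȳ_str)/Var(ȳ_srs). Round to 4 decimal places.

1.2235

Var(ȳ_str) = Σ Wₕ²(1−fₕ)sₕ²/nₕ with Wₕ = Nₕ/18492:
  County 1: (10699/18492)²·(1−1699/10699)·16.66/1699 = 0.0027612107
  County 4: (7793/18492)²·(1−482/7793)·15.86/482 = 0.0054823888
  → Var(ȳ_str) = 0.0082435995.
Var(ȳ_srs) = (1 − 2181/18492)·16.66/2181 = 0.0067377677.
deff = 0.0082435995 / 0.0067377677 = 1.2235.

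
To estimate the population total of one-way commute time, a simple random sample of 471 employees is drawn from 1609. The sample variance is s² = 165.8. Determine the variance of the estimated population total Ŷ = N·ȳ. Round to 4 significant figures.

Var(Ŷ) = N²·Var(ȳ) = N²·(1 − n/N)·s²/n.
f = 471/1609 = 0.29272840; Var(ȳ) = 0.70727160·165.8/471 = 0.24897162.
Var(Ŷ) = 1609² · 0.24897162 = 644557.9.

644600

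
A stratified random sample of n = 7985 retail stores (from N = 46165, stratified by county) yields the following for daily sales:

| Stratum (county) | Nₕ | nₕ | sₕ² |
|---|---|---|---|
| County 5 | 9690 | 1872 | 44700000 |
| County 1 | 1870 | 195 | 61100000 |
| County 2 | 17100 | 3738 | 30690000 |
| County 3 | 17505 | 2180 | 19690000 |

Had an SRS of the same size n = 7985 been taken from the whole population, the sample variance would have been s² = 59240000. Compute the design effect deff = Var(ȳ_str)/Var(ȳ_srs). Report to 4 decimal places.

0.5421

Var(ȳ_str) = Σ Wₕ²(1−fₕ)sₕ²/nₕ with Wₕ = Nₕ/46165:
  County 5: (9690/46165)²·(1−1872/9690)·44700000/1872 = 848.7806
  County 1: (1870/46165)²·(1−195/1870)·61100000/195 = 460.50817
  County 2: (17100/46165)²·(1−3738/17100)·30690000/3738 = 880.23674
  County 3: (17505/46165)²·(1−2180/17505)·19690000/2180 = 1136.9101
  → Var(ȳ_str) = 3326.4356.
Var(ȳ_srs) = (1 − 7985/46165)·59240000/7985 = 6135.6872.
deff = 3326.4356 / 6135.6872 = 0.5421.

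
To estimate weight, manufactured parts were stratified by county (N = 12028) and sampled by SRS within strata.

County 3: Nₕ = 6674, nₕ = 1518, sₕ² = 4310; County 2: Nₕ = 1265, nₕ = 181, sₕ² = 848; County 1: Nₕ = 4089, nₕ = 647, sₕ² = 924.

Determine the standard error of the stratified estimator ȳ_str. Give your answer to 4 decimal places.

Var(ȳ_str) = Σₕ Wₕ²(1 − fₕ)sₕ²/nₕ with Wₕ = Nₕ/N, N = 12028.
County 3: Wₕ = 0.55487197; term = 0.55487197²·(1 − 0.22744981)·4310/1518 = 0.67533269.
County 2: Wₕ = 0.10517127; term = 0.10517127²·(1 − 0.14308300)·848/181 = 0.044406878.
County 1: Wₕ = 0.33995677; term = 0.33995677²·(1 − 0.15822940)·924/647 = 0.13893409.
Sum = 0.85867366.
SE = √(0.85867366) = 0.9266.

0.9266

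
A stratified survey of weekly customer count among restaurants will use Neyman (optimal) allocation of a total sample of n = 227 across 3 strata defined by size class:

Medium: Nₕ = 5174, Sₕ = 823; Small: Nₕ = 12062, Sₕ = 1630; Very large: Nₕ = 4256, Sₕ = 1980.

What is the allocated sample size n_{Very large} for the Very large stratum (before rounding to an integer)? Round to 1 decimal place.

59.1

Neyman allocation: nₕ = n·NₕSₕ / Σⱼ NⱼSⱼ.
Σ NⱼSⱼ = 5174·823 + 12062·1630 + 4256·1980 = 3.2346142 × 10^7.
n_{Very large} = 227·4256·1980 / (3.2346142 × 10^7) = 59.1.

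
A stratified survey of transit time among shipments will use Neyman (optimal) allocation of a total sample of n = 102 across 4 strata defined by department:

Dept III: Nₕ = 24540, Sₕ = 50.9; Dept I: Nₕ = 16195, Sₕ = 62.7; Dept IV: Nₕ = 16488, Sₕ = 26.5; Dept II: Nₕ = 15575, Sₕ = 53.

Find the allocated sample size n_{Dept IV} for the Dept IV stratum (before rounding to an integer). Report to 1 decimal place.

Neyman allocation: nₕ = n·NₕSₕ / Σⱼ NⱼSⱼ.
Σ NⱼSⱼ = 24540·50.9 + 16195·62.7 + 16488·26.5 + 15575·53 = 3.5269195 × 10^6.
n_{Dept IV} = 102·16488·26.5 / (3.5269195 × 10^6) = 12.6.

12.6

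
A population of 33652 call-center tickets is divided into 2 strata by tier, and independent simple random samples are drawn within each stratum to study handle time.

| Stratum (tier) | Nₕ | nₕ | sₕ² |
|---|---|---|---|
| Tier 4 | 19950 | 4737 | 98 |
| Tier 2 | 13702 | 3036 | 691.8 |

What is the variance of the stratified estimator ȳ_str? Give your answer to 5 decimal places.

Var(ȳ_str) = Σₕ Wₕ²(1 − fₕ)sₕ²/nₕ with Wₕ = Nₕ/N, N = 33652.
Tier 4: Wₕ = 0.59283252; term = 0.59283252²·(1 − 0.23744361)·98/4737 = 0.0055444529.
Tier 2: Wₕ = 0.40716748; term = 0.40716748²·(1 − 0.22157349)·691.8/3036 = 0.029406448.
Sum = 0.034950901.

0.03495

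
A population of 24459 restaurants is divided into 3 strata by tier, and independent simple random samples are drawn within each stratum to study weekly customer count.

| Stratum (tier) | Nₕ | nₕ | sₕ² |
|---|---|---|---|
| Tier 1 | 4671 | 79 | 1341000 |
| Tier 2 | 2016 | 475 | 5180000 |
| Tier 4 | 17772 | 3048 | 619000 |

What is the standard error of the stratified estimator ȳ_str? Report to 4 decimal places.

27.4603

Var(ȳ_str) = Σₕ Wₕ²(1 − fₕ)sₕ²/nₕ with Wₕ = Nₕ/N, N = 24459.
Tier 1: Wₕ = 0.19097265; term = 0.19097265²·(1 − 0.01691287)·1341000/79 = 608.60573.
Tier 2: Wₕ = 0.08242365; term = 0.08242365²·(1 − 0.23561508)·5180000/475 = 56.630699.
Tier 4: Wₕ = 0.72660370; term = 0.72660370²·(1 − 0.17150574)·619000/3048 = 88.830152.
Sum = 754.06658.
SE = √(754.06658) = 27.4603.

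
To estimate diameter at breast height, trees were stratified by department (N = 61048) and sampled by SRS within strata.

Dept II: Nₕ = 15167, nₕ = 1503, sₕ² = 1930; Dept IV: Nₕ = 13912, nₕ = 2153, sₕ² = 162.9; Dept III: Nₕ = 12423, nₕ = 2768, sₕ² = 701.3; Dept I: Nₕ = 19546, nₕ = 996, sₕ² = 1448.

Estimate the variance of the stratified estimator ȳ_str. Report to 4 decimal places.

Var(ȳ_str) = Σₕ Wₕ²(1 − fₕ)sₕ²/nₕ with Wₕ = Nₕ/N, N = 61048.
Dept II: Wₕ = 0.24844385; term = 0.24844385²·(1 − 0.09909672)·1930/1503 = 0.071405718.
Dept IV: Wₕ = 0.22788625; term = 0.22788625²·(1 − 0.15475848)·162.9/2153 = 0.0033211931.
Dept III: Wₕ = 0.20349561; term = 0.20349561²·(1 − 0.22281253)·701.3/2768 = 0.008154055.
Dept I: Wₕ = 0.32017429; term = 0.32017429²·(1 − 0.05095672)·1448/996 = 0.14143867.
Sum = 0.22431964.

0.2243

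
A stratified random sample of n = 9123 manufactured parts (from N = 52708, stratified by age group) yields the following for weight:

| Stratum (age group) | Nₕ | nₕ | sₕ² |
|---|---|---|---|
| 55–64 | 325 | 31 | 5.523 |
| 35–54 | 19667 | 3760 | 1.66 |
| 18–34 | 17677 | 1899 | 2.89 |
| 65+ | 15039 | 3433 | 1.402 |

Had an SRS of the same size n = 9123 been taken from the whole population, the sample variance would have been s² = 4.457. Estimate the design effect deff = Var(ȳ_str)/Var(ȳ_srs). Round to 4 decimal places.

0.5799

Var(ȳ_str) = Σ Wₕ²(1−fₕ)sₕ²/nₕ with Wₕ = Nₕ/52708:
  55–64: (325/52708)²·(1−31/325)·5.523/31 = 6.1276079 × 10^-6
  35–54: (19667/52708)²·(1−3760/19667)·1.66/3760 = 4.9715701 × 10^-5
  18–34: (17677/52708)²·(1−1899/17677)·2.89/1899 = 1.5278486 × 10^-4
  65+: (15039/52708)²·(1−3433/15039)·1.402/3433 = 2.5657992 × 10^-5
  → Var(ȳ_str) = 2.3428616 × 10^-4.
Var(ȳ_srs) = (1 − 9123/52708)·4.457/9123 = 4.0398522 × 10^-4.
deff = (2.3428616 × 10^-4) / (4.0398522 × 10^-4) = 0.5799.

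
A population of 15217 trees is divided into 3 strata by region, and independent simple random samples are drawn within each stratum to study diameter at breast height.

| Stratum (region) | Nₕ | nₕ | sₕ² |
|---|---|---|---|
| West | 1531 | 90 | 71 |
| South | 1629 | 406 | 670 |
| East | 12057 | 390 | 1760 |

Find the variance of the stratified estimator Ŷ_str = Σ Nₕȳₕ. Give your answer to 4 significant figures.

Var(Ŷ_str) = Σₕ Nₕ²(1 − fₕ)sₕ²/nₕ.
West: 1531²·(1 − 90/1531)·71/90 = 1.7404238 × 10^6.
South: 1629²·(1 − 406/1629)·670/406 = 3.2877313 × 10^6.
East: 12057²·(1 − 390/12057)·1760/390 = 6.3481403 × 10^8.
Sum = 6.3984219 × 10^8.

6.398 × 10^8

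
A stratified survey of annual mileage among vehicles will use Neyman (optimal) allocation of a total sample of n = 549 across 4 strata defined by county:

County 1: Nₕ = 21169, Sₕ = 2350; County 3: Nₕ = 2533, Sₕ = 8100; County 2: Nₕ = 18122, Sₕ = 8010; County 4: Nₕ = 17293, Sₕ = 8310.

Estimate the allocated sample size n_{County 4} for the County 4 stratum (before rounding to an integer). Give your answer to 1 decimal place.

Neyman allocation: nₕ = n·NₕSₕ / Σⱼ NⱼSⱼ.
Σ NⱼSⱼ = 21169·2350 + 2533·8100 + 18122·8010 + 17293·8310 = 3.591265 × 10^8.
n_{County 4} = 549·17293·8310 / (3.591265 × 10^8) = 219.7.

219.7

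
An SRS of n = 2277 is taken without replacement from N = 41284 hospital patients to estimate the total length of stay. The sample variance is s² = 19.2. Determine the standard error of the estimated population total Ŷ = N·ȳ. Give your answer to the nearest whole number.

Var(Ŷ) = N²·Var(ȳ) = N²·(1 − n/N)·s²/n.
f = 2277/41284 = 0.05515454; Var(ȳ) = 0.94484546·19.2/2277 = 0.0079670763.
Var(Ŷ) = 41284² · 0.0079670763 = 1.3578835 × 10^7.
SE(Ŷ) = √(1.3578835 × 10^7) = 3685.

3685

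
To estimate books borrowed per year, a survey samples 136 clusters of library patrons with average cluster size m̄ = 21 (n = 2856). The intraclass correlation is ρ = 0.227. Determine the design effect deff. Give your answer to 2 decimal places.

deff = 1 + (21 − 1)·0.227 = 1 + 4.54 = 5.54.

5.54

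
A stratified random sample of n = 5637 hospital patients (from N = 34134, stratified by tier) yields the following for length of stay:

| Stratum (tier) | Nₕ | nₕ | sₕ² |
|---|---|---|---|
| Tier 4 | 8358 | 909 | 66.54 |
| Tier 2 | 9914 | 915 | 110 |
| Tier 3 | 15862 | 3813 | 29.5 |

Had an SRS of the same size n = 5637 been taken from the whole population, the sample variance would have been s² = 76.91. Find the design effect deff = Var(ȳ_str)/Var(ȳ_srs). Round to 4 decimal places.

Var(ȳ_str) = Σ Wₕ²(1−fₕ)sₕ²/nₕ with Wₕ = Nₕ/34134:
  Tier 4: (8358/34134)²·(1−909/8358)·66.54/909 = 0.003911514
  Tier 2: (9914/34134)²·(1−915/9914)·110/915 = 0.0092053518
  Tier 3: (15862/34134)²·(1−3813/15862)·29.5/3813 = 0.0012690823
  → Var(ȳ_str) = 0.014385948.
Var(ȳ_srs) = (1 − 5637/34134)·76.91/5637 = 0.011390604.
deff = 0.014385948 / 0.011390604 = 1.2630.

1.2630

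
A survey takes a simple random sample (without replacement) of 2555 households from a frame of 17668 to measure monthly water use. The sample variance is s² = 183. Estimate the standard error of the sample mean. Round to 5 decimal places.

Under SRS without replacement, Var(ȳ) = (1 − f)·s²/n with f = n/N = 2555/17668 = 0.14461173.
Var(ȳ) = (1 − 0.14461173)·183/2555 = 0.85538827·0.071624266 = 0.061266557.
SE(ȳ) = √(0.061266557) = 0.24752.

0.24752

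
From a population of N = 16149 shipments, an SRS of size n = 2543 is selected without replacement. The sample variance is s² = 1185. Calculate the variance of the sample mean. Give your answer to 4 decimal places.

Under SRS without replacement, Var(ȳ) = (1 − f)·s²/n with f = n/N = 2543/16149 = 0.15747105.
Var(ȳ) = (1 − 0.15747105)·1185/2543 = 0.84252895·0.46598506 = 0.3926059.

0.3926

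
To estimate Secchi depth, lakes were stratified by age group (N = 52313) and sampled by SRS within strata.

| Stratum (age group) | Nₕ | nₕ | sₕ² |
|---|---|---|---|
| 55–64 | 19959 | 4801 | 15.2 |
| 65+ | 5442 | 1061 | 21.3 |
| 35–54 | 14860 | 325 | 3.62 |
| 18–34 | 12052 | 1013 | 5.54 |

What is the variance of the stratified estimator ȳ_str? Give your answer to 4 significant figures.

0.001670

Var(ȳ_str) = Σₕ Wₕ²(1 − fₕ)sₕ²/nₕ with Wₕ = Nₕ/N, N = 52313.
55–64: Wₕ = 0.38153040; term = 0.38153040²·(1 − 0.24054311)·15.2/4801 = 3.5000424 × 10^-4.
65+: Wₕ = 0.10402768; term = 0.10402768²·(1 − 0.19496509)·21.3/1061 = 1.7489474 × 10^-4.
35–54: Wₕ = 0.28405941; term = 0.28405941²·(1 − 0.02187079)·3.62/325 = 8.7910308 × 10^-4.
18–34: Wₕ = 0.23038251; term = 0.23038251²·(1 − 0.08405244)·5.54/1013 = 2.6587036 × 10^-4.
Sum = 0.0016698724.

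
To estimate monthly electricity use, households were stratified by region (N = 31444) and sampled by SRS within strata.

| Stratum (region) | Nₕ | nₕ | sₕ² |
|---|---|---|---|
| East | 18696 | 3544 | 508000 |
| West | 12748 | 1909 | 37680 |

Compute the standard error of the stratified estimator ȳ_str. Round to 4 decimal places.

Var(ȳ_str) = Σₕ Wₕ²(1 − fₕ)sₕ²/nₕ with Wₕ = Nₕ/N, N = 31444.
East: Wₕ = 0.59458084; term = 0.59458084²·(1 − 0.18955926)·508000/3544 = 41.068901.
West: Wₕ = 0.40541916; term = 0.40541916²·(1 − 0.14974898)·37680/1909 = 2.7584217.
Sum = 43.827323.
SE = √(43.827323) = 6.6202.

6.6202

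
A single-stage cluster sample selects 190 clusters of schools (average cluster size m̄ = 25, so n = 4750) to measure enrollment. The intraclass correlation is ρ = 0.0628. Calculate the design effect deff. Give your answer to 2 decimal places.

deff = 1 + (25 − 1)·0.0628 = 1 + 1.5072 = 2.5072.

2.51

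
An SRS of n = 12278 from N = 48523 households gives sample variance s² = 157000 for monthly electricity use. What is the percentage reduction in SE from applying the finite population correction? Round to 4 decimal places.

13.5728

f = n/N = 12278/48523 = 0.25303464.
SE_no-fpc = √(s²/n) = 3.5759053; SE_fpc = √((1−f)s²/n) = 3.0905533.
Ratio = √(1−f) = 0.86427158. Reduction = 100·(1 − 0.86427158) = 13.5728%.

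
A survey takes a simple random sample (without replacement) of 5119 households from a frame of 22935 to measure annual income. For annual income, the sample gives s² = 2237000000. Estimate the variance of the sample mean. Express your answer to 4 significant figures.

339500

Under SRS without replacement, Var(ȳ) = (1 − f)·s²/n with f = n/N = 5119/22935 = 0.22319599.
Var(ȳ) = (1 − 0.22319599)·2237000000/5119 = 0.77680401·436999.41 = 339462.9.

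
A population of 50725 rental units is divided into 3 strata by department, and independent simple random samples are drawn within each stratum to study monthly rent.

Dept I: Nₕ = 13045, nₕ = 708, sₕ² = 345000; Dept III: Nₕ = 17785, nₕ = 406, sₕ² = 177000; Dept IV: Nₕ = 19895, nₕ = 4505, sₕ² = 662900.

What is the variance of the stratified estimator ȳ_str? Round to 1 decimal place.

Var(ȳ_str) = Σₕ Wₕ²(1 − fₕ)sₕ²/nₕ with Wₕ = Nₕ/N, N = 50725.
Dept I: Wₕ = 0.25717102; term = 0.25717102²·(1 − 0.05427367)·345000/708 = 30.478625.
Dept III: Wₕ = 0.35061607; term = 0.35061607²·(1 − 0.02282823)·177000/406 = 52.369904.
Dept IV: Wₕ = 0.39221291; term = 0.39221291²·(1 − 0.22643880)·662900/4505 = 17.510223.
Sum = 100.35875.

100.4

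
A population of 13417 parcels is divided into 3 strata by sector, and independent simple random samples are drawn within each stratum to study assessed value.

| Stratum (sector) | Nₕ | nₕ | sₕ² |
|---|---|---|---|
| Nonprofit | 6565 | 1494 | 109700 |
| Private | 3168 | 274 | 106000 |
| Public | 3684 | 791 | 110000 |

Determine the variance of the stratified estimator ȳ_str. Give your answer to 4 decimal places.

Var(ȳ_str) = Σₕ Wₕ²(1 − fₕ)sₕ²/nₕ with Wₕ = Nₕ/N, N = 13417.
Nonprofit: Wₕ = 0.48930461; term = 0.48930461²·(1 − 0.22757045)·109700/1494 = 13.57918.
Private: Wₕ = 0.23611836; term = 0.23611836²·(1 − 0.08648990)·106000/274 = 19.70281.
Public: Wₕ = 0.27457703; term = 0.27457703²·(1 − 0.21471227)·110000/791 = 8.2332901.
Sum = 41.51528.

41.5153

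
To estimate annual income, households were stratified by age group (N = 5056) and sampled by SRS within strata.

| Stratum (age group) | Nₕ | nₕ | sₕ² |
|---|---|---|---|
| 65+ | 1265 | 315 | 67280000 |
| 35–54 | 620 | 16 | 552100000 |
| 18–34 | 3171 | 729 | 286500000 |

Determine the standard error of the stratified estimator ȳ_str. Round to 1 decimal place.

796.6

Var(ȳ_str) = Σₕ Wₕ²(1 − fₕ)sₕ²/nₕ with Wₕ = Nₕ/N, N = 5056.
65+: Wₕ = 0.25019778; term = 0.25019778²·(1 − 0.24901186)·67280000/315 = 10040.964.
35–54: Wₕ = 0.12262658; term = 0.12262658²·(1 − 0.02580645)·552100000/16 = 505489.64.
18–34: Wₕ = 0.62717563; term = 0.62717563²·(1 − 0.22989593)·286500000/729 = 119048.76.
Sum = 634579.36.
SE = √(634579.36) = 796.6.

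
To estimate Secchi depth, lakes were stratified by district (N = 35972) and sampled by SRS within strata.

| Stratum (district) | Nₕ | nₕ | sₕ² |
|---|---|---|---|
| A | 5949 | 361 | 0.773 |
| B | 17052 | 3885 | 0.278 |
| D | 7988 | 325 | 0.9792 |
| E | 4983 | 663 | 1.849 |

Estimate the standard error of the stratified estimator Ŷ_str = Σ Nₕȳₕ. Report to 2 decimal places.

Var(Ŷ_str) = Σₕ Nₕ²(1 − fₕ)sₕ²/nₕ.
A: 5949²·(1 − 361/5949)·0.773/361 = 71182.405.
B: 17052²·(1 − 3885/17052)·0.278/3885 = 16066.302.
D: 7988²·(1 − 325/7988)·0.9792/325 = 184427.18.
E: 4983²·(1 − 663/4983)·1.849/663 = 60034.102.
Sum = 331709.99.
SE = √(331709.99) = 575.94.

575.94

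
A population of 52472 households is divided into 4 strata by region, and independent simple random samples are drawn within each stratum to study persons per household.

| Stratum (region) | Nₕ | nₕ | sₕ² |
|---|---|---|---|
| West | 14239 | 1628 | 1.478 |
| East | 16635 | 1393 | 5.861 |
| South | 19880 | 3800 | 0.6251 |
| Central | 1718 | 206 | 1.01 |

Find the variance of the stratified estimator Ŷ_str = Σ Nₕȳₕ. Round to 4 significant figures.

1.295 × 10^6

Var(Ŷ_str) = Σₕ Nₕ²(1 − fₕ)sₕ²/nₕ.
West: 14239²·(1 − 1628/14239)·1.478/1628 = 163023.06.
East: 16635²·(1 − 1393/16635)·5.861/1393 = 1.0668058 × 10^6.
South: 19880²·(1 − 3800/19880)·0.6251/3800 = 52585.781.
Central: 1718²·(1 − 206/1718)·1.01/206 = 12735.884.
Sum = 1.2951505 × 10^6.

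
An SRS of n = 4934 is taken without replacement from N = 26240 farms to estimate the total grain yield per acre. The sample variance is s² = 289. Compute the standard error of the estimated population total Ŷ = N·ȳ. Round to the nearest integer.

5722

Var(Ŷ) = N²·Var(ȳ) = N²·(1 − n/N)·s²/n.
f = 4934/26240 = 0.18803354; Var(ȳ) = 0.81196646·289/4934 = 0.047559446.
Var(Ŷ) = 26240² · 0.047559446 = 3.2746467 × 10^7.
SE(Ŷ) = √(3.2746467 × 10^7) = 5722.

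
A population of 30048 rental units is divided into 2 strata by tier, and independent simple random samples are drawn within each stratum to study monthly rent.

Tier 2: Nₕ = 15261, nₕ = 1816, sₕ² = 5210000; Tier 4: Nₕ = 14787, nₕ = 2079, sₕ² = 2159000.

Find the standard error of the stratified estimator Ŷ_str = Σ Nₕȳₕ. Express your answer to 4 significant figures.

Var(Ŷ_str) = Σₕ Nₕ²(1 − fₕ)sₕ²/nₕ.
Tier 2: 15261²·(1 − 1816/15261)·5210000/1816 = 5.8866156 × 10^11.
Tier 4: 14787²·(1 − 2079/14787)·2159000/2079 = 1.951441 × 10^11.
Sum = 7.8380566 × 10^11.
SE = √(7.8380566 × 10^11) = 885300.

885300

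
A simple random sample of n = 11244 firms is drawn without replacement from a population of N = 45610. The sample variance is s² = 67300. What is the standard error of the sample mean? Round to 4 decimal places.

2.1236

Under SRS without replacement, Var(ȳ) = (1 − f)·s²/n with f = n/N = 11244/45610 = 0.24652488.
Var(ȳ) = (1 − 0.24652488)·67300/11244 = 0.75347512·5.9854144 = 4.5098608.
SE(ȳ) = √(4.5098608) = 2.1236.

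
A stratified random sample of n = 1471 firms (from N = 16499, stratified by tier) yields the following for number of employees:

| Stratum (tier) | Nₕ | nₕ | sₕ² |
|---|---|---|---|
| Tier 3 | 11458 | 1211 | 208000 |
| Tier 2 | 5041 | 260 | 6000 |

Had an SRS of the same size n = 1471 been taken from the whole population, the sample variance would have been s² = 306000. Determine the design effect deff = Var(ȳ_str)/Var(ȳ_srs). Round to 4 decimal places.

Var(ȳ_str) = Σ Wₕ²(1−fₕ)sₕ²/nₕ with Wₕ = Nₕ/16499:
  Tier 3: (11458/16499)²·(1−1211/11458)·208000/1211 = 74.081455
  Tier 2: (5041/16499)²·(1−260/5041)·6000/260 = 2.0431399
  → Var(ȳ_str) = 76.124595.
Var(ȳ_srs) = (1 − 1471/16499)·306000/1471 = 189.47518.
deff = 76.124595 / 189.47518 = 0.4018.

0.4018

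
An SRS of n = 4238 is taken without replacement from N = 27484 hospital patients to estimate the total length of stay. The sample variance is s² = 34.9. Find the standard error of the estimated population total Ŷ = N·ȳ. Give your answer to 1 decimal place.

2293.8

Var(Ŷ) = N²·Var(ȳ) = N²·(1 − n/N)·s²/n.
f = 4238/27484 = 0.15419881; Var(ȳ) = 0.84580119·34.9/4238 = 0.0069651868.
Var(Ŷ) = 27484² · 0.0069651868 = 5.2612949 × 10^6.
SE(Ŷ) = √(5.2612949 × 10^6) = 2293.8.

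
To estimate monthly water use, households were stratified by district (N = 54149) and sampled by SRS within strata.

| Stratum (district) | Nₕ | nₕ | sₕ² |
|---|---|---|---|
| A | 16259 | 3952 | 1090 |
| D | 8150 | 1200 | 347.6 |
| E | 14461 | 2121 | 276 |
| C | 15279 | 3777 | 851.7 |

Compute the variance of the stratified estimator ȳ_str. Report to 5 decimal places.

0.04585

Var(ȳ_str) = Σₕ Wₕ²(1 − fₕ)sₕ²/nₕ with Wₕ = Nₕ/N, N = 54149.
A: Wₕ = 0.30026409; term = 0.30026409²·(1 − 0.24306538)·1090/3952 = 0.018822388.
D: Wₕ = 0.15051063; term = 0.15051063²·(1 − 0.14723926)·347.6/1200 = 0.0055957726.
E: Wₕ = 0.26705941; term = 0.26705941²·(1 − 0.14667035)·276/2121 = 0.0079195594.
C: Wₕ = 0.28216588; term = 0.28216588²·(1 − 0.24720204)·851.7/3777 = 0.013515343.
Sum = 0.045853063.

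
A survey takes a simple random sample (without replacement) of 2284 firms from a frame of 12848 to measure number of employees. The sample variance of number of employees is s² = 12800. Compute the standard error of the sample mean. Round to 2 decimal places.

Under SRS without replacement, Var(ȳ) = (1 − f)·s²/n with f = n/N = 2284/12848 = 0.17777086.
Var(ȳ) = (1 − 0.17777086)·12800/2284 = 0.82222914·5.6042032 = 4.6079391.
SE(ȳ) = √(4.6079391) = 2.15.

2.15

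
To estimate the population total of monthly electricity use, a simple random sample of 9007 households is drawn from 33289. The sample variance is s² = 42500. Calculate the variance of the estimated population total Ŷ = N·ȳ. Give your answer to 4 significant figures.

3.814 × 10^9

Var(Ŷ) = N²·Var(ȳ) = N²·(1 − n/N)·s²/n.
f = 9007/33289 = 0.27056986; Var(ȳ) = 0.72943014·42500/9007 = 3.4418542.
Var(Ŷ) = 33289² · 3.4418542 = 3.8141166 × 10^9.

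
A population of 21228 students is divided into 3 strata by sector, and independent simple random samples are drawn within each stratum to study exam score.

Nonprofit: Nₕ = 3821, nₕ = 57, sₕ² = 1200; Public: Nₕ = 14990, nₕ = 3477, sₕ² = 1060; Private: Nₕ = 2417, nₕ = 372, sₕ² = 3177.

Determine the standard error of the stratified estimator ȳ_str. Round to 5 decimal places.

Var(ȳ_str) = Σₕ Wₕ²(1 − fₕ)sₕ²/nₕ with Wₕ = Nₕ/N, N = 21228.
Nonprofit: Wₕ = 0.17999812; term = 0.17999812²·(1 − 0.01491756)·1200/57 = 0.67191585.
Public: Wₕ = 0.70614283; term = 0.70614283²·(1 − 0.23195464)·1060/3477 = 0.11675437.
Private: Wₕ = 0.11385905; term = 0.11385905²·(1 − 0.15390981)·3177/372 = 0.093675513.
Sum = 0.88234573.
SE = √(0.88234573) = 0.93933.

0.93933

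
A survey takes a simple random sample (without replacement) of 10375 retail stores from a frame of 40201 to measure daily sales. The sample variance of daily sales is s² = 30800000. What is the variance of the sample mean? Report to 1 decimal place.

Under SRS without replacement, Var(ȳ) = (1 − f)·s²/n with f = n/N = 10375/40201 = 0.25807816.
Var(ȳ) = (1 − 0.25807816)·30800000/10375 = 0.74192184·2968.6747 = 2202.5246.

2202.5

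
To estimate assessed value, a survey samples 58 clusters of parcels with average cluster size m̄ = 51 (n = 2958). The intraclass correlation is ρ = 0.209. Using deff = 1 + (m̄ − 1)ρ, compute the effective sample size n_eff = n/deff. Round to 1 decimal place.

deff = 1 + (51 − 1)·0.209 = 1 + 10.45 = 11.45.
n_eff = 2958 / 11.45 = 258.3.

258.3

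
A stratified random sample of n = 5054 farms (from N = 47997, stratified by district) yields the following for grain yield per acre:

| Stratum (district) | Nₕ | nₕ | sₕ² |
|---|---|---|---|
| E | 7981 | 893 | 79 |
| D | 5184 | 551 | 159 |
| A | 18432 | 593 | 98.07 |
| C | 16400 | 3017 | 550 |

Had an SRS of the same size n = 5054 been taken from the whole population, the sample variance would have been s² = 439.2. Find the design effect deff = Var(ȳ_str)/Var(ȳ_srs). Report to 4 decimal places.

Var(ȳ_str) = Σ Wₕ²(1−fₕ)sₕ²/nₕ with Wₕ = Nₕ/47997:
  E: (7981/47997)²·(1−893/7981)·79/893 = 0.0021723433
  D: (5184/47997)²·(1−551/5184)·159/551 = 0.0030084627
  A: (18432/47997)²·(1−593/18432)·98.07/593 = 0.023604579
  C: (16400/47997)²·(1−3017/16400)·550/3017 = 0.017368268
  → Var(ȳ_str) = 0.046153653.
Var(ȳ_srs) = (1 − 5054/47997)·439.2/5054 = 0.077750892.
deff = 0.046153653 / 0.077750892 = 0.5936.

0.5936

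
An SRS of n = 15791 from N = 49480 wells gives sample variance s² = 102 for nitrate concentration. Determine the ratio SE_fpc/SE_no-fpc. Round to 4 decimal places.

0.8251

f = n/N = 15791/49480 = 0.31913905.
SE_no-fpc = √(s²/n) = 0.080370241; SE_fpc = √((1−f)s²/n) = 0.066316941.
Ratio = √(1−f) = 0.82514299.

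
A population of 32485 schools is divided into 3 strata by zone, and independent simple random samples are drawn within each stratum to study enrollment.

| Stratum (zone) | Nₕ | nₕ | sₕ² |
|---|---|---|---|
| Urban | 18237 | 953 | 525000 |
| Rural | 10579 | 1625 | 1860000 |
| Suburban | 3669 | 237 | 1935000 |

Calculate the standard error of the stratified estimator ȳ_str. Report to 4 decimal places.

19.0976

Var(ȳ_str) = Σₕ Wₕ²(1 − fₕ)sₕ²/nₕ with Wₕ = Nₕ/N, N = 32485.
Urban: Wₕ = 0.56139757; term = 0.56139757²·(1 − 0.05225640)·525000/953 = 164.55016.
Rural: Wₕ = 0.32565800; term = 0.32565800²·(1 − 0.15360620)·1860000/1625 = 102.74378.
Suburban: Wₕ = 0.11294444; term = 0.11294444²·(1 − 0.06459526)·1935000/237 = 97.423084.
Sum = 364.71702.
SE = √(364.71702) = 19.0976.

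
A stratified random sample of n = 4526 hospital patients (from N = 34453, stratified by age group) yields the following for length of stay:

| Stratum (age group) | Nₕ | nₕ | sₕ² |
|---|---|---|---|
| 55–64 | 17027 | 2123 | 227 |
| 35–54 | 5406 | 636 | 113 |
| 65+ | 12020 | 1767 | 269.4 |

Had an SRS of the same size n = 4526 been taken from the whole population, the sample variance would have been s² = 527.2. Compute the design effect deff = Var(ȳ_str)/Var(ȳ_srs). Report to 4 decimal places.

0.4205

Var(ȳ_str) = Σ Wₕ²(1−fₕ)sₕ²/nₕ with Wₕ = Nₕ/34453:
  55–64: (17027/34453)²·(1−2123/17027)·227/2123 = 0.022859291
  35–54: (5406/34453)²·(1−636/5406)·113/636 = 0.0038597721
  65+: (12020/34453)²·(1−1767/12020)·269.4/1767 = 0.015829324
  → Var(ȳ_str) = 0.042548387.
Var(ȳ_srs) = (1 − 4526/34453)·527.2/4526 = 0.10118054.
deff = 0.042548387 / 0.10118054 = 0.4205.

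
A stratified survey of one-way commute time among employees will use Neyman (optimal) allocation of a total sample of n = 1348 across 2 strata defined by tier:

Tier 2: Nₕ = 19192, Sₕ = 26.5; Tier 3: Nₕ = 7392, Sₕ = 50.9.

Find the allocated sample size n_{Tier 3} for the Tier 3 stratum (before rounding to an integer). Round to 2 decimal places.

573.20

Neyman allocation: nₕ = n·NₕSₕ / Σⱼ NⱼSⱼ.
Σ NⱼSⱼ = 19192·26.5 + 7392·50.9 = 884840.8.
n_{Tier 3} = 1348·7392·50.9 / 884840.8 = 573.20.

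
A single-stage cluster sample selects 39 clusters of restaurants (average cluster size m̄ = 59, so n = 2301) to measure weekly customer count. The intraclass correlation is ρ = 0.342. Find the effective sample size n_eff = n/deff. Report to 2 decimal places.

110.43

deff = 1 + (59 − 1)·0.342 = 1 + 19.836 = 20.836.
n_eff = 2301 / 20.836 = 110.43.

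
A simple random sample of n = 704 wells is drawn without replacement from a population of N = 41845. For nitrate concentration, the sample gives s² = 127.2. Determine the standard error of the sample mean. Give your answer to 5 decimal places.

0.42148

Under SRS without replacement, Var(ȳ) = (1 − f)·s²/n with f = n/N = 704/41845 = 0.01682399.
Var(ȳ) = (1 − 0.01682399)·127.2/704 = 0.98317601·0.18068182 = 0.17764203.
SE(ȳ) = √(0.17764203) = 0.42148.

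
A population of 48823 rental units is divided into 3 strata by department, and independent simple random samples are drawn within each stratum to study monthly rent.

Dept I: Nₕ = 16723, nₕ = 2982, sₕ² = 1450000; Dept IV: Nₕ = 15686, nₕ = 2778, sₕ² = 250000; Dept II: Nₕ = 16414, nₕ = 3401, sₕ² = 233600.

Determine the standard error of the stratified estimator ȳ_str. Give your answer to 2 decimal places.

Var(ȳ_str) = Σₕ Wₕ²(1 − fₕ)sₕ²/nₕ with Wₕ = Nₕ/N, N = 48823.
Dept I: Wₕ = 0.34252299; term = 0.34252299²·(1 − 0.17831729)·1450000/2982 = 46.87529.
Dept IV: Wₕ = 0.32128300; term = 0.32128300²·(1 − 0.17710060)·250000/2778 = 7.6441643.
Dept II: Wₕ = 0.33619401; term = 0.33619401²·(1 − 0.20720117)·233600/3401 = 6.1547319.
Sum = 60.674186.
SE = √(60.674186) = 7.79.

7.79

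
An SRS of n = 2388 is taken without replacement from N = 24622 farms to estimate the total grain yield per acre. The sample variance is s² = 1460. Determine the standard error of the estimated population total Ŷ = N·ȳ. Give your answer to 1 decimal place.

Var(Ŷ) = N²·Var(ȳ) = N²·(1 − n/N)·s²/n.
f = 2388/24622 = 0.09698643; Var(ȳ) = 0.90301357·1460/2388 = 0.55209372.
Var(Ŷ) = 24622² · 0.55209372 = 3.3470289 × 10^8.
SE(Ŷ) = √(3.3470289 × 10^8) = 18294.9.

18294.9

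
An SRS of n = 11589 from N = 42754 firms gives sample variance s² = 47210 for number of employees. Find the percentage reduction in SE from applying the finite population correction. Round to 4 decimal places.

14.6222

f = n/N = 11589/42754 = 0.27106236.
SE_no-fpc = √(s²/n) = 2.0183386; SE_fpc = √((1−f)s²/n) = 1.723214.
Ratio = √(1−f) = 0.85377845. Reduction = 100·(1 − 0.85377845) = 14.6222%.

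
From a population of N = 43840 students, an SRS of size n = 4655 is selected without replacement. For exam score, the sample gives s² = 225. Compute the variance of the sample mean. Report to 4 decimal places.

0.0432

Under SRS without replacement, Var(ȳ) = (1 − f)·s²/n with f = n/N = 4655/43840 = 0.10618157.
Var(ȳ) = (1 − 0.10618157)·225/4655 = 0.89381843·0.048335124 = 0.043202824.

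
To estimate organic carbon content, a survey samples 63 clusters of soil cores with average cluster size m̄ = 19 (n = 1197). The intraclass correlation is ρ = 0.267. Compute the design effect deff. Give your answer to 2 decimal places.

5.81

deff = 1 + (19 − 1)·0.267 = 1 + 4.806 = 5.806.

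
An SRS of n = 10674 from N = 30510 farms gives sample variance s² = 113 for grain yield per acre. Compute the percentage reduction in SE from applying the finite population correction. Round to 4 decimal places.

f = n/N = 10674/30510 = 0.34985251.
SE_no-fpc = √(s²/n) = 0.10289058; SE_fpc = √((1−f)s²/n) = 0.08296245.
Ratio = √(1−f) = 0.80631724. Reduction = 100·(1 − 0.80631724) = 19.3683%.

19.3683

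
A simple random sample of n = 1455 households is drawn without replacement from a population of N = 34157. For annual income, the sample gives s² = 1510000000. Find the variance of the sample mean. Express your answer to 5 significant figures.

993590

Under SRS without replacement, Var(ȳ) = (1 − f)·s²/n with f = n/N = 1455/34157 = 0.04259742.
Var(ȳ) = (1 − 0.04259742)·1510000000/1455 = 0.95740258·1.0378007 × 10^6 = 993593.06.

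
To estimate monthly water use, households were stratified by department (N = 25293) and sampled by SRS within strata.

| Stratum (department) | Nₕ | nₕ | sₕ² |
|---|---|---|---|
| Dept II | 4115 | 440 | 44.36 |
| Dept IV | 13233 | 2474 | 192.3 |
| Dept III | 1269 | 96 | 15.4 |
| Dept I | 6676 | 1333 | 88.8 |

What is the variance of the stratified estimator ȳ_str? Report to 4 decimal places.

0.0238

Var(ȳ_str) = Σₕ Wₕ²(1 − fₕ)sₕ²/nₕ with Wₕ = Nₕ/N, N = 25293.
Dept II: Wₕ = 0.16269324; term = 0.16269324²·(1 − 0.10692588)·44.36/440 = 0.0023832267.
Dept IV: Wₕ = 0.52318823; term = 0.52318823²·(1 − 0.18695685)·192.3/2474 = 0.017298527.
Dept III: Wₕ = 0.05017198; term = 0.05017198²·(1 − 0.07565012)·15.4/96 = 3.7325741 × 10^-4.
Dept I: Wₕ = 0.26394655; term = 0.26394655²·(1 − 0.19967046)·88.8/1333 = 0.0037143569.
Sum = 0.023769368.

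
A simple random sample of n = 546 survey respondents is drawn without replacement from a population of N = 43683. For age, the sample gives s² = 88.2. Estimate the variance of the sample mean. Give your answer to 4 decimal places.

Under SRS without replacement, Var(ȳ) = (1 − f)·s²/n with f = n/N = 546/43683 = 0.01249914.
Var(ȳ) = (1 − 0.01249914)·88.2/546 = 0.98750086·0.16153846 = 0.15951937.

0.1595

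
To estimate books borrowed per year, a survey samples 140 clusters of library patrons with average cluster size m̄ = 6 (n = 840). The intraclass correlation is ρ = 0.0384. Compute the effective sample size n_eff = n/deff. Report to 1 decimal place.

deff = 1 + (6 − 1)·0.0384 = 1 + 0.192 = 1.192.
n_eff = 840 / 1.192 = 704.7.

704.7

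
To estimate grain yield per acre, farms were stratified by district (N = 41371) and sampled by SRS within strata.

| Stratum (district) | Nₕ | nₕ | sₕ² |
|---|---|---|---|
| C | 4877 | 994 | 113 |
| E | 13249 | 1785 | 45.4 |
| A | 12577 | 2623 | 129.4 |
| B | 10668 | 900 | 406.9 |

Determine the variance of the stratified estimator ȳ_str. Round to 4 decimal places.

Var(ȳ_str) = Σₕ Wₕ²(1 − fₕ)sₕ²/nₕ with Wₕ = Nₕ/N, N = 41371.
C: Wₕ = 0.11788451; term = 0.11788451²·(1 − 0.20381382)·113/994 = 0.0012578248.
E: Wₕ = 0.32024848; term = 0.32024848²·(1 − 0.13472715)·45.4/1785 = 0.0022570692.
A: Wₕ = 0.30400522; term = 0.30400522²·(1 − 0.20855530)·129.4/2623 = 0.003608433.
B: Wₕ = 0.25786179; term = 0.25786179²·(1 − 0.08436445)·406.9/900 = 0.027525917.
Sum = 0.034649244.

0.0346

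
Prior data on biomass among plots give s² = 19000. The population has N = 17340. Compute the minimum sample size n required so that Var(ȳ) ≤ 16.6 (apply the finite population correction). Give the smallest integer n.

Without fpc, n₀ = s²/D = 19000/16.6 = 1144.5783.
With fpc, (1 − n/N)·s²/n ≤ D requires n ≥ n₀/(1 + n₀/N) = 1144.5783/(1 + 1144.5783/17340) = 1073.7052.
Rounding up, n = 1074.

1074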